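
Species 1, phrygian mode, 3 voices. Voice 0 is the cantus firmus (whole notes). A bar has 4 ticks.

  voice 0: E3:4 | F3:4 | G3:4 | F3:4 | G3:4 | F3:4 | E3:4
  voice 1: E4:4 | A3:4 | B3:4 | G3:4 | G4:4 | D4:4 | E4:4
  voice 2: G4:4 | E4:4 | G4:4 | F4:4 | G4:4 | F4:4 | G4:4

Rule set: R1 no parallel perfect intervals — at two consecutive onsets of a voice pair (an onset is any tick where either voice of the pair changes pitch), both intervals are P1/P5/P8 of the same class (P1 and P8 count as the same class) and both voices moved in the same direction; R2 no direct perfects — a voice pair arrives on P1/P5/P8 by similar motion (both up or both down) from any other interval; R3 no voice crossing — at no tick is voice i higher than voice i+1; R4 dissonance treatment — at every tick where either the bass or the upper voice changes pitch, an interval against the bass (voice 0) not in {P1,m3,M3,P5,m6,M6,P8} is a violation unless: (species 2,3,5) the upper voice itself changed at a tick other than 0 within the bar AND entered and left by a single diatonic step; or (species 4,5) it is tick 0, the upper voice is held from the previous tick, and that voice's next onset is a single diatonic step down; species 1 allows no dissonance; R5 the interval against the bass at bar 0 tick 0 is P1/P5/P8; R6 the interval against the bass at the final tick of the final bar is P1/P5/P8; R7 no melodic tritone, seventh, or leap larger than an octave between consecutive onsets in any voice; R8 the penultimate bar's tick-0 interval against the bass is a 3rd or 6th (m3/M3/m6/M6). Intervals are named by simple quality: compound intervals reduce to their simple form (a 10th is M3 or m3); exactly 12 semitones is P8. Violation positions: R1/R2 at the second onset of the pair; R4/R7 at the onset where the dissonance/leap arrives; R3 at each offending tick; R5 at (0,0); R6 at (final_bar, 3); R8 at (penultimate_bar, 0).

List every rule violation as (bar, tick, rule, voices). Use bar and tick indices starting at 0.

(0, 0, R5, (0, 2))
(1, 0, R2, (1, 2))
(1, 0, R4, (0, 2))
(2, 0, R2, (0, 2))
(3, 0, R1, (0, 2))
(3, 0, R4, (0, 1))
(4, 0, R1, (0, 2))
(4, 0, R2, (0, 1))
(4, 0, R2, (1, 2))
(5, 0, R1, (0, 2))
(5, 0, R8, (0, 2))
(6, 3, R6, (0, 2))

bar 0: v0=E3 v1=E4 v2=G4 downbeat m3
bar 1: v0=F3 v1=A3 v2=E4 downbeat M7
bar 2: v0=G3 v1=B3 v2=G4 downbeat P8
bar 3: v0=F3 v1=G3 v2=F4 downbeat P8
bar 4: v0=G3 v1=G4 v2=G4 downbeat P8
bar 5: v0=F3 v1=D4 v2=F4 downbeat P8
bar 6: v0=E3 v1=E4 v2=G4 downbeat m3
  -> R5 @ bar 0 tick 0 v(0, 2): opens on m3
  -> R2 @ bar 1 tick 0 v(1, 2): E4/G4 m3 -> A3/E4 P5 similar
  -> R4 @ bar 1 tick 0 v(0, 2): F3/E4 M7 untreated
  -> R2 @ bar 2 tick 0 v(0, 2): F3/E4 M7 -> G3/G4 P8 similar
  -> R1 @ bar 3 tick 0 v(0, 2): G3/G4 P8 -> F3/F4 P8 similar
  -> R4 @ bar 3 tick 0 v(0, 1): F3/G3 M2 untreated
  -> R1 @ bar 4 tick 0 v(0, 2): F3/F4 P8 -> G3/G4 P8 similar
  -> R2 @ bar 4 tick 0 v(0, 1): F3/G3 M2 -> G3/G4 P8 similar
  -> R2 @ bar 4 tick 0 v(1, 2): G3/F4 m7 -> G4/G4 P1 similar
  -> R1 @ bar 5 tick 0 v(0, 2): G3/G4 P8 -> F3/F4 P8 similar
  -> R8 @ bar 5 tick 0 v(0, 2): penult P8 not 3rd/6th
  -> R6 @ bar 6 tick 3 v(0, 2): closes on m3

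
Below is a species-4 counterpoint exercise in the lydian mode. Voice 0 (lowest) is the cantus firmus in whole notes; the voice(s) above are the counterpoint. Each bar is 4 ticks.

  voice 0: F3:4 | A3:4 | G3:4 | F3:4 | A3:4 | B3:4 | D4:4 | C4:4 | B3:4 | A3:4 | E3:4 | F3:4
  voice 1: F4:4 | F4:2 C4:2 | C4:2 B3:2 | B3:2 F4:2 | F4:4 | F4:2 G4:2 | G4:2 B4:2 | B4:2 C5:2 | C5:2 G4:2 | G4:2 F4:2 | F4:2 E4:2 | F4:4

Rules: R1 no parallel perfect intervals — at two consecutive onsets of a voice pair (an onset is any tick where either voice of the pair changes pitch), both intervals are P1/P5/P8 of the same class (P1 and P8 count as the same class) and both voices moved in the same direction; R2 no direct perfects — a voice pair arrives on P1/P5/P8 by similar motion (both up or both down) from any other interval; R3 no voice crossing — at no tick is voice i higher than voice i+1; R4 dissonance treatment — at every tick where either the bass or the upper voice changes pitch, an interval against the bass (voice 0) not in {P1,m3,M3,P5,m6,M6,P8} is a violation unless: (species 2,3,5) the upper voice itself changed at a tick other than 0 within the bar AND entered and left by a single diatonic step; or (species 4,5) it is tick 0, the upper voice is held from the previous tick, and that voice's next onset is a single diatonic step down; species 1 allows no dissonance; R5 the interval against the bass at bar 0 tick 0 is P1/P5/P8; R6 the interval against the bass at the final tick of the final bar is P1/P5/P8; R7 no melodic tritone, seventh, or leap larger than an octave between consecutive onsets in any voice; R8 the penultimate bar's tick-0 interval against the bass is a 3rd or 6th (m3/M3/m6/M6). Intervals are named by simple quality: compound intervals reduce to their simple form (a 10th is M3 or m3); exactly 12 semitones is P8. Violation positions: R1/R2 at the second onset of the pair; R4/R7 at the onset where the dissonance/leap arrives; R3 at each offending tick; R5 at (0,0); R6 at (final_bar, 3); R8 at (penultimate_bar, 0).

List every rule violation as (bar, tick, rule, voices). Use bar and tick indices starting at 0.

(3, 0, R4, (0, 1))
(3, 2, R7, (1,))
(5, 0, R4, (0, 1))
(6, 0, R4, (0, 1))
(7, 0, R4, (0, 1))
(8, 0, R4, (0, 1))
(10, 0, R8, (0, 1))
(11, 0, R1, (0, 1))

bar 0: v0=F3 v1=F4 downbeat P8
bar 1: v0=A3 v1=F4 downbeat m6
bar 2: v0=G3 v1=C4 downbeat P4
bar 3: v0=F3 v1=B3 downbeat TT
bar 4: v0=A3 v1=F4 downbeat m6
bar 5: v0=B3 v1=F4 downbeat TT
bar 6: v0=D4 v1=G4 downbeat P4
bar 7: v0=C4 v1=B4 downbeat M7
bar 8: v0=B3 v1=C5 downbeat m2
bar 9: v0=A3 v1=G4 downbeat m7
bar 10: v0=E3 v1=F4 downbeat m2
bar 11: v0=F3 v1=F4 downbeat P8
  -> R4 @ bar 3 tick 0 v(0, 1): F3/B3 TT untreated
  -> R7 @ bar 3 tick 2 v(1,): B3->F4 leap 6st
  -> R4 @ bar 5 tick 0 v(0, 1): B3/F4 TT untreated
  -> R4 @ bar 6 tick 0 v(0, 1): D4/G4 P4 untreated
  -> R4 @ bar 7 tick 0 v(0, 1): C4/B4 M7 untreated
  -> R4 @ bar 8 tick 0 v(0, 1): B3/C5 m2 untreated
  -> R8 @ bar 10 tick 0 v(0, 1): penult m2 not 3rd/6th
  -> R1 @ bar 11 tick 0 v(0, 1): E3/E4 P8 -> F3/F4 P8 similar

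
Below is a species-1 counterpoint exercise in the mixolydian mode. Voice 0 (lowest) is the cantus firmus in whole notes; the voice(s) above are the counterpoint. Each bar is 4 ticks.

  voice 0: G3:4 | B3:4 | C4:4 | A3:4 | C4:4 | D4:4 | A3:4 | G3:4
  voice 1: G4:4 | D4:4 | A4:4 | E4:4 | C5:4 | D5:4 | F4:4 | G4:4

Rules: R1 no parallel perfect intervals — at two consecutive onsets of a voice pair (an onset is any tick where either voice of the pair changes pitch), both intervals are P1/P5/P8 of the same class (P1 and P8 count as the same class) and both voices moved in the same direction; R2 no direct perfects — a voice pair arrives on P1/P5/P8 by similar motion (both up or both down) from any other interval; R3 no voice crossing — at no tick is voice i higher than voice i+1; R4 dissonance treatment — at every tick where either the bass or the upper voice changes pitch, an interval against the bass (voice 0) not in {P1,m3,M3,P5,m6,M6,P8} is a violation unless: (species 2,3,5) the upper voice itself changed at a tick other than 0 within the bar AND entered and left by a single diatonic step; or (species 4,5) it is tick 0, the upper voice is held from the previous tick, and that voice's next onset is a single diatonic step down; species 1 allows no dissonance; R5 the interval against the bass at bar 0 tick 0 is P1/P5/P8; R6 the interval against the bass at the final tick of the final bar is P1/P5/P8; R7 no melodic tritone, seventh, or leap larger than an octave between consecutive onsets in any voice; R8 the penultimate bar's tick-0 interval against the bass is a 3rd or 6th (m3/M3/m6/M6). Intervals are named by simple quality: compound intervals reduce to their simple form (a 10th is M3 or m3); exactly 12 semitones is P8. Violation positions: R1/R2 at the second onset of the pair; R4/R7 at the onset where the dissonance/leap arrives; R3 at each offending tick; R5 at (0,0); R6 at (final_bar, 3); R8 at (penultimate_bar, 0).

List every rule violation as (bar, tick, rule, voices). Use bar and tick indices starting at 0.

bar 0: v0=G3 v1=G4 downbeat P8
bar 1: v0=B3 v1=D4 downbeat m3
bar 2: v0=C4 v1=A4 downbeat M6
bar 3: v0=A3 v1=E4 downbeat P5
bar 4: v0=C4 v1=C5 downbeat P8
bar 5: v0=D4 v1=D5 downbeat P8
bar 6: v0=A3 v1=F4 downbeat m6
bar 7: v0=G3 v1=G4 downbeat P8
  -> R2 @ bar 3 tick 0 v(0, 1): C4/A4 M6 -> A3/E4 P5 similar
  -> R2 @ bar 4 tick 0 v(0, 1): A3/E4 P5 -> C4/C5 P8 similar
  -> R1 @ bar 5 tick 0 v(0, 1): C4/C5 P8 -> D4/D5 P8 similar

(3, 0, R2, (0, 1))
(4, 0, R2, (0, 1))
(5, 0, R1, (0, 1))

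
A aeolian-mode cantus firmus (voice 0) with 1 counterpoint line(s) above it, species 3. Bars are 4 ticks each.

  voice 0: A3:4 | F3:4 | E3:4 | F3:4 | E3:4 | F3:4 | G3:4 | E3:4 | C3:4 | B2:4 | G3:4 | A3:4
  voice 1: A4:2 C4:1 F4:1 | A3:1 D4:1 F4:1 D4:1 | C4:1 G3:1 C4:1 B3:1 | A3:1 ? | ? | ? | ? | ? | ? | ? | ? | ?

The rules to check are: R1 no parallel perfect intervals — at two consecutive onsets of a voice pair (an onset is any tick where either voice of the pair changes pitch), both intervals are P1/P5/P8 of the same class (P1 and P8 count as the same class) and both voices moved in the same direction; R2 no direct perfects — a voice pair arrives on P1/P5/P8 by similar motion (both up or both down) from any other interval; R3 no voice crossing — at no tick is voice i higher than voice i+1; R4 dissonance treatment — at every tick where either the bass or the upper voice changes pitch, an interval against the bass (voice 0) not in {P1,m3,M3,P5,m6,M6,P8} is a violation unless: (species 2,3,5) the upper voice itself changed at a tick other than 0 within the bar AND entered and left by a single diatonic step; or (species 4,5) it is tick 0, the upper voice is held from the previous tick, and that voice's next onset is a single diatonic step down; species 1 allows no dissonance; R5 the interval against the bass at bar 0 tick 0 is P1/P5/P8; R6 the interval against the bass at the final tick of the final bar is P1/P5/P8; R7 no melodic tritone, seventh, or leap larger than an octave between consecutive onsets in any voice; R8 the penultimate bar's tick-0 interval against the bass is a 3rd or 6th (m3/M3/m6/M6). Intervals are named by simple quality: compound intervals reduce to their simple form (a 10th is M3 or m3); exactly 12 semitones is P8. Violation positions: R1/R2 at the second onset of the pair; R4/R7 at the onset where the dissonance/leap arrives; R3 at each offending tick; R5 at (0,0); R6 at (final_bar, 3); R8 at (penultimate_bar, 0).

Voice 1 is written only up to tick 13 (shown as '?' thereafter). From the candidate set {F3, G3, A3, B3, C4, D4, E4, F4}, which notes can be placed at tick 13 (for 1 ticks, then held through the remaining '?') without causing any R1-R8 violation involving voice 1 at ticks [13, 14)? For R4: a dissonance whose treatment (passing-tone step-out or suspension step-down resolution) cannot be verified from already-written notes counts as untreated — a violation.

{A3, C4, D4, F3, F4}

F3: legal
G3: violates R4
A3: legal
B3: violates R4
C4: legal
D4: legal
E4: violates R4
F4: legal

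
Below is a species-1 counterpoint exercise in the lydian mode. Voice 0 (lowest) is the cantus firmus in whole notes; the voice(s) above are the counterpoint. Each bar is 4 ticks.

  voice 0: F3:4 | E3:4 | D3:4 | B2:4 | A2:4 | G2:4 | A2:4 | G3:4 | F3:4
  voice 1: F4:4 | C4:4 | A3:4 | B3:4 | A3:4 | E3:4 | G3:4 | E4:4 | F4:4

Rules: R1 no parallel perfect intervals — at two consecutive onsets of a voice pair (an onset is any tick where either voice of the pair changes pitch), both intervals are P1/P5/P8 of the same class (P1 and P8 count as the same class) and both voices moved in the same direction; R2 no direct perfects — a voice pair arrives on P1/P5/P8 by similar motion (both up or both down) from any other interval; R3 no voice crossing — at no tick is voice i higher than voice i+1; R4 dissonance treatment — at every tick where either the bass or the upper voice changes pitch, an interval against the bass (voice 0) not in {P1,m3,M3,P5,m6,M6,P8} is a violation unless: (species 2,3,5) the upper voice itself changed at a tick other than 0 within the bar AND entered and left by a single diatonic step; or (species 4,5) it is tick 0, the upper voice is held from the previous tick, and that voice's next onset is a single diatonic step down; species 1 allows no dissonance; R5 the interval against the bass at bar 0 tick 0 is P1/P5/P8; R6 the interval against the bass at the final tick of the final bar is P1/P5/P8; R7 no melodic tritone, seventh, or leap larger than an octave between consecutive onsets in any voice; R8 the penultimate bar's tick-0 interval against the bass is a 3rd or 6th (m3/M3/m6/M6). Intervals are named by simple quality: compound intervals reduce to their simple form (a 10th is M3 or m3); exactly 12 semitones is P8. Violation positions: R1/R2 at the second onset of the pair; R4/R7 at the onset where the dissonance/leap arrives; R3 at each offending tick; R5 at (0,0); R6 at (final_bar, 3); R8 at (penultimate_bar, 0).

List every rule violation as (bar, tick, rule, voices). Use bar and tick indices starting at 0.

bar 0: v0=F3 v1=F4 downbeat P8
bar 1: v0=E3 v1=C4 downbeat m6
bar 2: v0=D3 v1=A3 downbeat P5
bar 3: v0=B2 v1=B3 downbeat P8
bar 4: v0=A2 v1=A3 downbeat P8
bar 5: v0=G2 v1=E3 downbeat M6
bar 6: v0=A2 v1=G3 downbeat m7
bar 7: v0=G3 v1=E4 downbeat M6
bar 8: v0=F3 v1=F4 downbeat P8
  -> R2 @ bar 2 tick 0 v(0, 1): E3/C4 m6 -> D3/A3 P5 similar
  -> R1 @ bar 4 tick 0 v(0, 1): B2/B3 P8 -> A2/A3 P8 similar
  -> R4 @ bar 6 tick 0 v(0, 1): A2/G3 m7 untreated
  -> R7 @ bar 7 tick 0 v(0,): A2->G3 leap 10st

(2, 0, R2, (0, 1))
(4, 0, R1, (0, 1))
(6, 0, R4, (0, 1))
(7, 0, R7, (0,))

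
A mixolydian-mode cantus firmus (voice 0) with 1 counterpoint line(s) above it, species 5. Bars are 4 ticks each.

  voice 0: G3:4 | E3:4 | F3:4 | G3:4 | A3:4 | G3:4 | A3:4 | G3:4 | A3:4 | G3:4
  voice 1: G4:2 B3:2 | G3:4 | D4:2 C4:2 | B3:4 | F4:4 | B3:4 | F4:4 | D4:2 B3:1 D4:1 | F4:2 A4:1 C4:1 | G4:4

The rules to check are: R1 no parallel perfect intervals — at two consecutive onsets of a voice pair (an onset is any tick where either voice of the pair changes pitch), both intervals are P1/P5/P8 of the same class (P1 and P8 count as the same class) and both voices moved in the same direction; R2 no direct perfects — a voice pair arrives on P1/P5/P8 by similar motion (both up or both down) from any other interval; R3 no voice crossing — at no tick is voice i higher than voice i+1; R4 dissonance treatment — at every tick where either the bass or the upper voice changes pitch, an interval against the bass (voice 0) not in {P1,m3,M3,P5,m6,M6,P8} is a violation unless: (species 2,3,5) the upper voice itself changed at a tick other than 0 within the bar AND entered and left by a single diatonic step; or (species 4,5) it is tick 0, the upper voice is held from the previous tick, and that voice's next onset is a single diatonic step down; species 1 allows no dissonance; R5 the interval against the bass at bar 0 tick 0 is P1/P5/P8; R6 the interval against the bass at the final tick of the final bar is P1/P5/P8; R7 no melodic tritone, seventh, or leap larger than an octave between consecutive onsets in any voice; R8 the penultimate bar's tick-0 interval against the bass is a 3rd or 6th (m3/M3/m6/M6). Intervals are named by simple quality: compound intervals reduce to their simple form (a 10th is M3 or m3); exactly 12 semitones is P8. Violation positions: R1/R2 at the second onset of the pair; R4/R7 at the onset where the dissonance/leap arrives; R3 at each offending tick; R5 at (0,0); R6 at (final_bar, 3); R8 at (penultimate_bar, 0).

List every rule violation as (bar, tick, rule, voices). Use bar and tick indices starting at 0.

(4, 0, R7, (1,))
(5, 0, R7, (1,))
(6, 0, R7, (1,))
(7, 0, R2, (0, 1))

bar 0: v0=G3 v1=G4 downbeat P8
bar 1: v0=E3 v1=G3 downbeat m3
bar 2: v0=F3 v1=D4 downbeat M6
bar 3: v0=G3 v1=B3 downbeat M3
bar 4: v0=A3 v1=F4 downbeat m6
bar 5: v0=G3 v1=B3 downbeat M3
bar 6: v0=A3 v1=F4 downbeat m6
bar 7: v0=G3 v1=D4 downbeat P5
bar 8: v0=A3 v1=F4 downbeat m6
bar 9: v0=G3 v1=G4 downbeat P8
  -> R7 @ bar 4 tick 0 v(1,): B3->F4 leap 6st
  -> R7 @ bar 5 tick 0 v(1,): F4->B3 leap 6st
  -> R7 @ bar 6 tick 0 v(1,): B3->F4 leap 6st
  -> R2 @ bar 7 tick 0 v(0, 1): A3/F4 m6 -> G3/D4 P5 similar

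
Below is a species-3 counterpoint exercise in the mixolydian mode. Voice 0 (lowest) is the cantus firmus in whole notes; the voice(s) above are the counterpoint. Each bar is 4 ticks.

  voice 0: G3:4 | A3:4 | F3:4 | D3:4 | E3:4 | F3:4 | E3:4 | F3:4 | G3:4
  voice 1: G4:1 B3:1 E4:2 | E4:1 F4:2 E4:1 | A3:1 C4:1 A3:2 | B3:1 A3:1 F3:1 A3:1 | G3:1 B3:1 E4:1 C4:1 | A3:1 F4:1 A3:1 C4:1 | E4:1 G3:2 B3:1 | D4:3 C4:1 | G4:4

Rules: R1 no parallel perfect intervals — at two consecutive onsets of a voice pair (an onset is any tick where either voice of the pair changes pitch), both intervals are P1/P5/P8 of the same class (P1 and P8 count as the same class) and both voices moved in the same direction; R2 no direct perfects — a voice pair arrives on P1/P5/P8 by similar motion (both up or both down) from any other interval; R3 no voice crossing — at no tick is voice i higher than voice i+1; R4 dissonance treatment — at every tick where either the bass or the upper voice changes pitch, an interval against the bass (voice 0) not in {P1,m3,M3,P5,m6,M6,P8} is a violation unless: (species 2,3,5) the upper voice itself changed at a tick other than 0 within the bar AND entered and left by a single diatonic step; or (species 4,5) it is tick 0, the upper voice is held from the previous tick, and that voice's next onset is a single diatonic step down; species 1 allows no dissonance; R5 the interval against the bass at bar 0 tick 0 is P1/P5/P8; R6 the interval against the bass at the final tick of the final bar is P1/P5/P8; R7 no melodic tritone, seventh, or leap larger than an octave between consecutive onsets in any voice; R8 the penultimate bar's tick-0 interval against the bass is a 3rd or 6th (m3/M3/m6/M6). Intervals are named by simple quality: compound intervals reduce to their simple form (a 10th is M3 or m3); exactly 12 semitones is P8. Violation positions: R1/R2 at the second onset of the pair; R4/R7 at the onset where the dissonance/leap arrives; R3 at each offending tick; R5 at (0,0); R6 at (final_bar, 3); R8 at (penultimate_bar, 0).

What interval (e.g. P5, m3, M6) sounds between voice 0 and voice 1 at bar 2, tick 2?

M3

voice 0=F3 voice 1=A3 -> M3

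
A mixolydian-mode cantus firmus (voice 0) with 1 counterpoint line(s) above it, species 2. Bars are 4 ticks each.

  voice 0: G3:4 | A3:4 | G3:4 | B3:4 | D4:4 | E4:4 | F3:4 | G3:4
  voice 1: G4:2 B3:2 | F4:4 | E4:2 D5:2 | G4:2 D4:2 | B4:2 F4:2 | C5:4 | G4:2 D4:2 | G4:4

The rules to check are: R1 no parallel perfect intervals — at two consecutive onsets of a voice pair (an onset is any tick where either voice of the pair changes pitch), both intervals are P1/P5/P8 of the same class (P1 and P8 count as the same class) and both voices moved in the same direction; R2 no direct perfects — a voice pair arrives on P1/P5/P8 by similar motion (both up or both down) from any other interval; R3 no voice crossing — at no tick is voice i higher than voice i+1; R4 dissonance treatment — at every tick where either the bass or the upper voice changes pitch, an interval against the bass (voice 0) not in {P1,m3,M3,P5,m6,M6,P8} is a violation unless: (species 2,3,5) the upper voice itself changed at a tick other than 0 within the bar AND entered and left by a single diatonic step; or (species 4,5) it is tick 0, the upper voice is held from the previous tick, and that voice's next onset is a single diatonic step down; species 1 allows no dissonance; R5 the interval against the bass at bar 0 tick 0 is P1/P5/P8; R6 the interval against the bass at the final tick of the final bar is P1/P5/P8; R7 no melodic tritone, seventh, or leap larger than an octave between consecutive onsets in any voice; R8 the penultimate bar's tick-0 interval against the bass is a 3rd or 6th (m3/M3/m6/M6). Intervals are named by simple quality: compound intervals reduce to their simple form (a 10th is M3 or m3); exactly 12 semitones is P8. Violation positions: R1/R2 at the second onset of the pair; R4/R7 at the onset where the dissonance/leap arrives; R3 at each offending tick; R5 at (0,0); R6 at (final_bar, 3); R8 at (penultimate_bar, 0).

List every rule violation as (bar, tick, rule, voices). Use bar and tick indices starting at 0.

bar 0: v0=G3 v1=G4 downbeat P8
bar 1: v0=A3 v1=F4 downbeat m6
bar 2: v0=G3 v1=E4 downbeat M6
bar 3: v0=B3 v1=G4 downbeat m6
bar 4: v0=D4 v1=B4 downbeat M6
bar 5: v0=E4 v1=C5 downbeat m6
bar 6: v0=F3 v1=G4 downbeat M2
bar 7: v0=G3 v1=G4 downbeat P8
  -> R7 @ bar 1 tick 0 v(1,): B3->F4 leap 6st
  -> R7 @ bar 2 tick 2 v(1,): E4->D5 leap 10st
  -> R7 @ bar 4 tick 2 v(1,): B4->F4 leap 6st
  -> R4 @ bar 6 tick 0 v(0, 1): F3/G4 M2 untreated
  -> R7 @ bar 6 tick 0 v(0,): E4->F3 leap 11st
  -> R8 @ bar 6 tick 0 v(0, 1): penult M2 not 3rd/6th
  -> R2 @ bar 7 tick 0 v(0, 1): F3/D4 M6 -> G3/G4 P8 similar

(1, 0, R7, (1,))
(2, 2, R7, (1,))
(4, 2, R7, (1,))
(6, 0, R4, (0, 1))
(6, 0, R7, (0,))
(6, 0, R8, (0, 1))
(7, 0, R2, (0, 1))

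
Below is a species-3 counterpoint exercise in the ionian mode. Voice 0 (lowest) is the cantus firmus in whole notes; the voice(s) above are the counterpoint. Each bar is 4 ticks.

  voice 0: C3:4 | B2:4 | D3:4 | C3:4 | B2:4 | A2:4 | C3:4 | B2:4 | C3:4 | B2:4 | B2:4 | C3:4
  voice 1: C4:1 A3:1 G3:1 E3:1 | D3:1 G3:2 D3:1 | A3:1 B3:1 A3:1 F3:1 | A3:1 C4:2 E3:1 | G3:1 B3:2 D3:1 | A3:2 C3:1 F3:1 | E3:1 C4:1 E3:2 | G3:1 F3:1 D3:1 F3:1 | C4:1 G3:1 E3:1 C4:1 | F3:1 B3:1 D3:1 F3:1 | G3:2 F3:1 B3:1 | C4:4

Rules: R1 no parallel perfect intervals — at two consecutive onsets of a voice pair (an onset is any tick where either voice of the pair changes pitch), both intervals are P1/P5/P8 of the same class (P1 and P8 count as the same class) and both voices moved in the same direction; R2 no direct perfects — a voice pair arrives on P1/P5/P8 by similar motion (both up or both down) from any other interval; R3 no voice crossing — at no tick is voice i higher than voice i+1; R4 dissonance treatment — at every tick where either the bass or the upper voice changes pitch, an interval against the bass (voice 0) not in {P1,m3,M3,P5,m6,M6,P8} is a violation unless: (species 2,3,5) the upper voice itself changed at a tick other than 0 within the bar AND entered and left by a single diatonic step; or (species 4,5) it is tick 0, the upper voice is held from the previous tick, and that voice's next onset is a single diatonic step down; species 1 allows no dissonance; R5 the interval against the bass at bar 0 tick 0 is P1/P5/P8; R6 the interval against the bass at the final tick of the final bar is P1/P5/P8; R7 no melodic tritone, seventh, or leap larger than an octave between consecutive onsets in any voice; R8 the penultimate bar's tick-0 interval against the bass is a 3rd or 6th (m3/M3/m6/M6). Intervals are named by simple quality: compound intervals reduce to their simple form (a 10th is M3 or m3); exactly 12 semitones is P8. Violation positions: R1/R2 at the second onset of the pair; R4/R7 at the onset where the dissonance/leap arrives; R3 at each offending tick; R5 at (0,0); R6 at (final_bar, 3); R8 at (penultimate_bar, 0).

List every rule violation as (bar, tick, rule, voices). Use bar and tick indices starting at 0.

(2, 0, R2, (0, 1))
(7, 1, R4, (0, 1))
(7, 3, R4, (0, 1))
(8, 0, R2, (0, 1))
(9, 0, R4, (0, 1))
(9, 1, R7, (1,))
(9, 3, R4, (0, 1))
(10, 2, R4, (0, 1))
(10, 3, R7, (1,))
(11, 0, R1, (0, 1))

bar 0: v0=C3 v1=C4 downbeat P8
bar 1: v0=B2 v1=D3 downbeat m3
bar 2: v0=D3 v1=A3 downbeat P5
bar 3: v0=C3 v1=A3 downbeat M6
bar 4: v0=B2 v1=G3 downbeat m6
bar 5: v0=A2 v1=A3 downbeat P8
bar 6: v0=C3 v1=E3 downbeat M3
bar 7: v0=B2 v1=G3 downbeat m6
bar 8: v0=C3 v1=C4 downbeat P8
bar 9: v0=B2 v1=F3 downbeat TT
bar 10: v0=B2 v1=G3 downbeat m6
bar 11: v0=C3 v1=C4 downbeat P8
  -> R2 @ bar 2 tick 0 v(0, 1): B2/D3 m3 -> D3/A3 P5 similar
  -> R4 @ bar 7 tick 1 v(0, 1): B2/F3 TT untreated
  -> R4 @ bar 7 tick 3 v(0, 1): B2/F3 TT untreated
  -> R2 @ bar 8 tick 0 v(0, 1): B2/F3 TT -> C3/C4 P8 similar
  -> R4 @ bar 9 tick 0 v(0, 1): B2/F3 TT untreated
  -> R7 @ bar 9 tick 1 v(1,): F3->B3 leap 6st
  -> R4 @ bar 9 tick 3 v(0, 1): B2/F3 TT untreated
  -> R4 @ bar 10 tick 2 v(0, 1): B2/F3 TT untreated
  -> R7 @ bar 10 tick 3 v(1,): F3->B3 leap 6st
  -> R1 @ bar 11 tick 0 v(0, 1): B2/B3 P8 -> C3/C4 P8 similar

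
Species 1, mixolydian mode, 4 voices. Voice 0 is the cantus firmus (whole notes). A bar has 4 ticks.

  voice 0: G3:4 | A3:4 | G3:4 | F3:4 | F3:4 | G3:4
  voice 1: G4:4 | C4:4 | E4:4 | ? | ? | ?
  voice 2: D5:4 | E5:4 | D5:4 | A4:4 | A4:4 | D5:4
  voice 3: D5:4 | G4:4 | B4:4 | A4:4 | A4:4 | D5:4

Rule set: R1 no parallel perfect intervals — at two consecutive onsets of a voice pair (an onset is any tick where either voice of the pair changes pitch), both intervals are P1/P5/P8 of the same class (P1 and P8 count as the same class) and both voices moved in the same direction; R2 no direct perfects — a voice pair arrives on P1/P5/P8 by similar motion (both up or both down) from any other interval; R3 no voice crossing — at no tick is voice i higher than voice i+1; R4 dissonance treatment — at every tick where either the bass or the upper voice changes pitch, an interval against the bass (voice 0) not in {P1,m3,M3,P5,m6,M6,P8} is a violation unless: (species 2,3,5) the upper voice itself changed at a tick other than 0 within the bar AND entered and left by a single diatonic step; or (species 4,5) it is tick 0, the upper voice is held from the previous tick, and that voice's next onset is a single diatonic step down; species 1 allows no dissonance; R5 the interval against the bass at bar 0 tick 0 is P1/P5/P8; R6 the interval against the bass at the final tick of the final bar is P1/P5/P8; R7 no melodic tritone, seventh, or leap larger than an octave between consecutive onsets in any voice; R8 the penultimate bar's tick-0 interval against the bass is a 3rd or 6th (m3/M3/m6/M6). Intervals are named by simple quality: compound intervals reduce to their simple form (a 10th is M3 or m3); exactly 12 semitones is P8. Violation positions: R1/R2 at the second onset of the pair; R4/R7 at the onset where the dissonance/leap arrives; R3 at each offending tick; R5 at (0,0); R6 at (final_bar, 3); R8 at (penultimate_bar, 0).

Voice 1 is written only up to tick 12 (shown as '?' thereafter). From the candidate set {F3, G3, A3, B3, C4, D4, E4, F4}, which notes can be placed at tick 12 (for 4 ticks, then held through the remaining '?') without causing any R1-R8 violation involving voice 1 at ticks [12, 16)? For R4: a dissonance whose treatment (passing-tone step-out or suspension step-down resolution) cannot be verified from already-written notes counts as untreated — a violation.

{F4}

F3: violates R2,R7
G3: violates R4
A3: violates R2
B3: violates R4
C4: violates R2
D4: violates R1,R2
E4: violates R4
F4: legal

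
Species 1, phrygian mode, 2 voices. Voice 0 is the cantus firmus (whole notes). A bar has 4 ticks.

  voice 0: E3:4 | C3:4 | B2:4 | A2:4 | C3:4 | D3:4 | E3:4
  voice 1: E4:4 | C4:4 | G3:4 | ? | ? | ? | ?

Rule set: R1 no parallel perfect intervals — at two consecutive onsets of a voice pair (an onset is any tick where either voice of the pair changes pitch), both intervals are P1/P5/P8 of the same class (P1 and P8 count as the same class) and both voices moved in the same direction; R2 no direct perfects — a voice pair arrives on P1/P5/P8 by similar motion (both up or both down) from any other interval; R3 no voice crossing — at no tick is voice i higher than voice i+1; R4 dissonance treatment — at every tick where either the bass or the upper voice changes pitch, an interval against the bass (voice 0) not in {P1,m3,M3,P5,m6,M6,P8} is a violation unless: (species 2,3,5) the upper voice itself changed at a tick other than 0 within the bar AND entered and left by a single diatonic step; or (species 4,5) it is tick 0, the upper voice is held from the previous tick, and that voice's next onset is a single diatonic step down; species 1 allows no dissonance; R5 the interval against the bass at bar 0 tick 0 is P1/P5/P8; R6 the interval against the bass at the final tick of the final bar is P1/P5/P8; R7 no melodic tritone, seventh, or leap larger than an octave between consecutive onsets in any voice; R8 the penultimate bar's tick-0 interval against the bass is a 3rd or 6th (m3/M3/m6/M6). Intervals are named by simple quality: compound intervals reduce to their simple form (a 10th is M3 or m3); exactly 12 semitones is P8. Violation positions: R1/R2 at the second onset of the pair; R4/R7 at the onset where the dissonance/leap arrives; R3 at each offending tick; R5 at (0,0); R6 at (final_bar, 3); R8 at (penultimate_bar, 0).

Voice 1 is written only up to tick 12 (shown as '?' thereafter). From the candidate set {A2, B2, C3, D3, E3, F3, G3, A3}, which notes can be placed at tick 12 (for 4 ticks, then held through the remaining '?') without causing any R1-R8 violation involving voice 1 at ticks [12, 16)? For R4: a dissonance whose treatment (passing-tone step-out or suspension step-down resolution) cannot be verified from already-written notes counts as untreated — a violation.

A2: violates R2,R7
B2: violates R4
C3: legal
D3: violates R4
E3: violates R2
F3: legal
G3: violates R4
A3: legal

{A3, C3, F3}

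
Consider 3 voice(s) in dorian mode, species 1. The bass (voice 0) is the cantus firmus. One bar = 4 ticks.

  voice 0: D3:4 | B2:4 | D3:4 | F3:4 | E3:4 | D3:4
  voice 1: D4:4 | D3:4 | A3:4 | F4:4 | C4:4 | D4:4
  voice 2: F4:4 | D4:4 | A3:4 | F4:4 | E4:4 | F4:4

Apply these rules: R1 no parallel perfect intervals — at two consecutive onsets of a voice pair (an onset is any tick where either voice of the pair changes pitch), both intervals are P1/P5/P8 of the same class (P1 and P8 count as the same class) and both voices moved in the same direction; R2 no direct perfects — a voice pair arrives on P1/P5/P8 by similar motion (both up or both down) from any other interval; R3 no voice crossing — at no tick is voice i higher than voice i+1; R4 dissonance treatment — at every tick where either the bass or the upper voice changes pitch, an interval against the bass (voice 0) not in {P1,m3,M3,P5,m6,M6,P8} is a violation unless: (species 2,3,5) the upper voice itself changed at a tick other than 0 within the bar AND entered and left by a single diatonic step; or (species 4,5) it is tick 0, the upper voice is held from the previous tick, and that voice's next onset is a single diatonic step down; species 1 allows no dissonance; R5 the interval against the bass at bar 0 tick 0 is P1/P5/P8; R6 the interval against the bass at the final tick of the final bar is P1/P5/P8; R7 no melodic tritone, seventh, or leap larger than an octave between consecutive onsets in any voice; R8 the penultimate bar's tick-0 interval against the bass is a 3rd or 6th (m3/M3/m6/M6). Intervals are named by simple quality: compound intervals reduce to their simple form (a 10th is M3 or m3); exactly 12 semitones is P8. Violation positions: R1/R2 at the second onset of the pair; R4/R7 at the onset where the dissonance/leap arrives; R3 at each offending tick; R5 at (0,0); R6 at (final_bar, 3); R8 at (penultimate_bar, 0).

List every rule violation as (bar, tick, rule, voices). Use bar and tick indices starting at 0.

bar 0: v0=D3 v1=D4 v2=F4 downbeat m3
bar 1: v0=B2 v1=D3 v2=D4 downbeat m3
bar 2: v0=D3 v1=A3 v2=A3 downbeat P5
bar 3: v0=F3 v1=F4 v2=F4 downbeat P8
bar 4: v0=E3 v1=C4 v2=E4 downbeat P8
bar 5: v0=D3 v1=D4 v2=F4 downbeat m3
  -> R5 @ bar 0 tick 0 v(0, 2): opens on m3
  -> R2 @ bar 1 tick 0 v(1, 2): D4/F4 m3 -> D3/D4 P8 similar
  -> R2 @ bar 2 tick 0 v(0, 1): B2/D3 m3 -> D3/A3 P5 similar
  -> R1 @ bar 3 tick 0 v(1, 2): A3/A3 P1 -> F4/F4 P1 similar
  -> R2 @ bar 3 tick 0 v(0, 1): D3/A3 P5 -> F3/F4 P8 similar
  -> R2 @ bar 3 tick 0 v(0, 2): D3/A3 P5 -> F3/F4 P8 similar
  -> R1 @ bar 4 tick 0 v(0, 2): F3/F4 P8 -> E3/E4 P8 similar
  -> R8 @ bar 4 tick 0 v(0, 2): penult P8 not 3rd/6th
  -> R6 @ bar 5 tick 3 v(0, 2): closes on m3

(0, 0, R5, (0, 2))
(1, 0, R2, (1, 2))
(2, 0, R2, (0, 1))
(3, 0, R1, (1, 2))
(3, 0, R2, (0, 1))
(3, 0, R2, (0, 2))
(4, 0, R1, (0, 2))
(4, 0, R8, (0, 2))
(5, 3, R6, (0, 2))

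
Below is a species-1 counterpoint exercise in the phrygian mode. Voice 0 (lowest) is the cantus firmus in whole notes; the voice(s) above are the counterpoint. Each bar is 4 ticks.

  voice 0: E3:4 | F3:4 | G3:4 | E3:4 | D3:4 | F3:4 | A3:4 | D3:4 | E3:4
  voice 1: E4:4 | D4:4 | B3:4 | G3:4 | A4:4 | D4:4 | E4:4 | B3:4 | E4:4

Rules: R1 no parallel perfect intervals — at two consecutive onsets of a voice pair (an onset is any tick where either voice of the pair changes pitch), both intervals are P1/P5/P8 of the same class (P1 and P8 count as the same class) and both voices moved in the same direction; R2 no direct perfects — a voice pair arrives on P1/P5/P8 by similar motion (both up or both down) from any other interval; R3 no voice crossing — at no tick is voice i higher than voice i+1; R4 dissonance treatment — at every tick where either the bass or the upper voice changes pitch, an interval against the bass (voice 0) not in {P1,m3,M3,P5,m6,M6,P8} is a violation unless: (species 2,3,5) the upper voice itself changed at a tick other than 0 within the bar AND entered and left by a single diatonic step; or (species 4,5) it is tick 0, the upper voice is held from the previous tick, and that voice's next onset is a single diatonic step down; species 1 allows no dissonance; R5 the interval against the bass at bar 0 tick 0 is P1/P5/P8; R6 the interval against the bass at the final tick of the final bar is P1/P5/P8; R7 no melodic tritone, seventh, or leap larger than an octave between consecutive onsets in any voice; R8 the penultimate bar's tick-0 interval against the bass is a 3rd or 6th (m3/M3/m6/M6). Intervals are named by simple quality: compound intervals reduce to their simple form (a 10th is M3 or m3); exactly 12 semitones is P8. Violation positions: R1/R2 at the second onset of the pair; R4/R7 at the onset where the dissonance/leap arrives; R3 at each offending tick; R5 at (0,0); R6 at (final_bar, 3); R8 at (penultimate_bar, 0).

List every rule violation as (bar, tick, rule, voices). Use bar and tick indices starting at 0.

(4, 0, R7, (1,))
(6, 0, R2, (0, 1))
(8, 0, R2, (0, 1))

bar 0: v0=E3 v1=E4 downbeat P8
bar 1: v0=F3 v1=D4 downbeat M6
bar 2: v0=G3 v1=B3 downbeat M3
bar 3: v0=E3 v1=G3 downbeat m3
bar 4: v0=D3 v1=A4 downbeat P5
bar 5: v0=F3 v1=D4 downbeat M6
bar 6: v0=A3 v1=E4 downbeat P5
bar 7: v0=D3 v1=B3 downbeat M6
bar 8: v0=E3 v1=E4 downbeat P8
  -> R7 @ bar 4 tick 0 v(1,): G3->A4 leap 14st
  -> R2 @ bar 6 tick 0 v(0, 1): F3/D4 M6 -> A3/E4 P5 similar
  -> R2 @ bar 8 tick 0 v(0, 1): D3/B3 M6 -> E3/E4 P8 similar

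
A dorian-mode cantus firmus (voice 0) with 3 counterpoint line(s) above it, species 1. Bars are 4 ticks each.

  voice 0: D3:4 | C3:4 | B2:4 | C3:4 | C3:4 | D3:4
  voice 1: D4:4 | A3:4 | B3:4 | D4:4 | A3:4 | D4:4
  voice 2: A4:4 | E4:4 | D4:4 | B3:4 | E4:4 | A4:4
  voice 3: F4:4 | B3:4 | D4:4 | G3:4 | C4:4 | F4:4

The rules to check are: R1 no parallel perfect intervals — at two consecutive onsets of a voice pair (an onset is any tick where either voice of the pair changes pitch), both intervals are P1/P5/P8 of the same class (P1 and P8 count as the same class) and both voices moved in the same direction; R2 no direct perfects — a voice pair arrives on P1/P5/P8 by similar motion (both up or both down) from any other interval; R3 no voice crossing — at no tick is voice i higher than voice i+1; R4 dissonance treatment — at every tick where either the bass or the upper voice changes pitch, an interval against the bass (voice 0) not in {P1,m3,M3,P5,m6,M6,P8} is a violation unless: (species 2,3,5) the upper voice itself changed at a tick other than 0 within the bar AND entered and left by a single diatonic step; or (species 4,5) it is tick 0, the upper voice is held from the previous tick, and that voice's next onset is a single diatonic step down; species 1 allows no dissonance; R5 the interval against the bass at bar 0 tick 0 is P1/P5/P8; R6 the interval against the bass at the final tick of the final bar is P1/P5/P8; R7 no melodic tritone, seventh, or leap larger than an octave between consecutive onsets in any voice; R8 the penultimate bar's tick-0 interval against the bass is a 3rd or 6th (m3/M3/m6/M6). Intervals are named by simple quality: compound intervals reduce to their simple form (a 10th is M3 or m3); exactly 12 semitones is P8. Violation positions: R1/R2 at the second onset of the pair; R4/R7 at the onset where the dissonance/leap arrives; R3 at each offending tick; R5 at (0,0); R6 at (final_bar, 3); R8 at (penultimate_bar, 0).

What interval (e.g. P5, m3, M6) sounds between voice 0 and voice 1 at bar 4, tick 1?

M6

voice 0=C3 voice 1=A3 -> M6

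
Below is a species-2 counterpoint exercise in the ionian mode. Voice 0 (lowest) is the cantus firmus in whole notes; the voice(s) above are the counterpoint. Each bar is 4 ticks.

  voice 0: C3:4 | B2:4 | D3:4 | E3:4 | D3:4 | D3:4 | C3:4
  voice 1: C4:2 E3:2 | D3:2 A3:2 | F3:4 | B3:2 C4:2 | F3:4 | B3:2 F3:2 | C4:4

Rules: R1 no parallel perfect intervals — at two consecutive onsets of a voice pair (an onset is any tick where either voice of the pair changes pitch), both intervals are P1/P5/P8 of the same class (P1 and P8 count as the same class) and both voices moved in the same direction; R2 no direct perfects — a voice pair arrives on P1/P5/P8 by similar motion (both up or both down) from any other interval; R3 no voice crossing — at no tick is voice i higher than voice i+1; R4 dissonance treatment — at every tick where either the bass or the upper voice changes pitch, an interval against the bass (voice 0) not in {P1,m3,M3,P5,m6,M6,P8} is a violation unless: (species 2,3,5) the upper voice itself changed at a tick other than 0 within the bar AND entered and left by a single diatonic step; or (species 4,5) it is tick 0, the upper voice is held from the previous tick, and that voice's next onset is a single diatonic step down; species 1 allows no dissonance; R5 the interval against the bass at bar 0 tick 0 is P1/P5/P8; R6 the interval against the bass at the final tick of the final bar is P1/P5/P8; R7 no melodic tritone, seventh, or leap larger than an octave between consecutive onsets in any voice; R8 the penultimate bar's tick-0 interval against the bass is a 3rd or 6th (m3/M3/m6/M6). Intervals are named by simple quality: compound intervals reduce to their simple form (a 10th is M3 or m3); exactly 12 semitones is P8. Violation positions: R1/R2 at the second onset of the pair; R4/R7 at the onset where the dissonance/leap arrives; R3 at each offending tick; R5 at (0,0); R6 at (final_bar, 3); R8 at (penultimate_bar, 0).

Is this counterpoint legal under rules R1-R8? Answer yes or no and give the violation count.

No (5 violations)

bar 0: v0=C3 v1=C4 (P8)
bar 1: v0=B2 v1=D3 (m3)
bar 2: v0=D3 v1=F3 (m3)
bar 3: v0=E3 v1=B3 (P5)
bar 4: v0=D3 v1=F3 (m3)
bar 5: v0=D3 v1=B3 (M6)
bar 6: v0=C3 v1=C4 (P8)
  R4 @ bar1.2: B2/A3 m7 untreated
  R2 @ bar3.0: D3/F3 m3 -> E3/B3 P5 similar
  R7 @ bar3.0: F3->B3 leap 6st
  R7 @ bar5.0: F3->B3 leap 6st
  R7 @ bar5.2: B3->F3 leap 6st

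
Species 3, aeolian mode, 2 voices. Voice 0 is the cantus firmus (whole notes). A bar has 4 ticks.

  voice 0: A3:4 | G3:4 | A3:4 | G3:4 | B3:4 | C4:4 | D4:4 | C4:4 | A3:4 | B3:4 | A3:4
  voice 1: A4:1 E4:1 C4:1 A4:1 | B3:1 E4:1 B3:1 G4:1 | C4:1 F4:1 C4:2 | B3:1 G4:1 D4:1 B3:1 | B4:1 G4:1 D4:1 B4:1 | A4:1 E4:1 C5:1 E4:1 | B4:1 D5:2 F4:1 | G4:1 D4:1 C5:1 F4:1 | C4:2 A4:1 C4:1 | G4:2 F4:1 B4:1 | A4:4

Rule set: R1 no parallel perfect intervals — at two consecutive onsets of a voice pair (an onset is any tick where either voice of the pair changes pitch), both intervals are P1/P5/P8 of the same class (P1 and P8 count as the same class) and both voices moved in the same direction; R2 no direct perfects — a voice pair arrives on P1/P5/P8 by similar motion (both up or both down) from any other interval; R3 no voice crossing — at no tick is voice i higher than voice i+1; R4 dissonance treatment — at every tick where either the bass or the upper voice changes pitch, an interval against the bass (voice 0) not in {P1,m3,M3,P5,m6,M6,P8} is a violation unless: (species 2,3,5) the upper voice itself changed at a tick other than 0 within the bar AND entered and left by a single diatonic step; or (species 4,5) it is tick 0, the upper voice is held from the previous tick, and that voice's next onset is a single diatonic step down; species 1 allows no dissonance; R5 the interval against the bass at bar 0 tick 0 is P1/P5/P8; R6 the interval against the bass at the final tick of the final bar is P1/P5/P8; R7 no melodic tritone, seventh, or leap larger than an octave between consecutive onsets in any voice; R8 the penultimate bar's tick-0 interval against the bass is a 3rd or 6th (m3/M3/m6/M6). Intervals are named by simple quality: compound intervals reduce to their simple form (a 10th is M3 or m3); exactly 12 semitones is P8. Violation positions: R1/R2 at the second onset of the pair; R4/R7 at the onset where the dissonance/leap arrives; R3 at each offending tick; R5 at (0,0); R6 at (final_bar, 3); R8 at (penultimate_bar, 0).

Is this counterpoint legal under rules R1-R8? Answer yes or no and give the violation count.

bar 0: v0=A3 v1=A4 (P8)
bar 1: v0=G3 v1=B3 (M3)
bar 2: v0=A3 v1=C4 (m3)
bar 3: v0=G3 v1=B3 (M3)
bar 4: v0=B3 v1=B4 (P8)
bar 5: v0=C4 v1=A4 (M6)
bar 6: v0=D4 v1=B4 (M6)
bar 7: v0=C4 v1=G4 (P5)
bar 8: v0=A3 v1=C4 (m3)
bar 9: v0=B3 v1=G4 (m6)
bar 10: v0=A3 v1=A4 (P8)
  R7 @ bar1.0: A4->B3 leap 10st
  R2 @ bar4.0: G3/B3 M3 -> B3/B4 P8 similar
  R4 @ bar7.1: C4/D4 M2 untreated
  R7 @ bar7.2: D4->C5 leap 10st
  R4 @ bar7.3: C4/F4 P4 untreated
  R4 @ bar9.2: B3/F4 TT untreated
  R7 @ bar9.3: F4->B4 leap 6st
  R1 @ bar10.0: B3/B4 P8 -> A3/A4 P8 similar

No (8 violations)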